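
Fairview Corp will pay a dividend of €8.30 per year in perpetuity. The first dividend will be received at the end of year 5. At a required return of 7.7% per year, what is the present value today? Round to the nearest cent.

Value at end of year 4: C / r = €8.30 / 0.077 = €107.7922
Discount to today: PV = €107.7922 / (1 + 0.077)^4 = €107.7922 / 1.345435 = €80.12

€80.12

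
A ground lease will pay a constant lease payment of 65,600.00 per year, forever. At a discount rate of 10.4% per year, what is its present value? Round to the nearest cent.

Level perpetuity: PV = C / r = 65,600.00 / 0.104 = 630,769.23

630769.23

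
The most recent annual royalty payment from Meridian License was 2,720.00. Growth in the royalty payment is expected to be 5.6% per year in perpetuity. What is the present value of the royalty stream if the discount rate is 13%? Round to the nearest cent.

D₁ = D₀ × (1 + g) = 2,720.00 × 1.056 = 2,872.3200
Growing perpetuity: P = D₁ / (r − g) = 2,872.3200 / (0.13 − 0.056) = 38,815.14

38815.14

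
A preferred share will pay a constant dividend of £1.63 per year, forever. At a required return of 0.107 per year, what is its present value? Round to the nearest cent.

£15.23

Level perpetuity: PV = C / r = £1.63 / 0.107 = £15.23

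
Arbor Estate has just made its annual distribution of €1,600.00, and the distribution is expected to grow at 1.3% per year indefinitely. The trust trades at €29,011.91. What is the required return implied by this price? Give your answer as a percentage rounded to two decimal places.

6.89%

D₁ = €1,600.00 × 1.013 = €1,620.8000
P = D₁/(r − g) ⇒ r = D₁/P + g = €1,620.8000/€29,011.91 + 0.013 = 0.055867 + 0.013 = 0.068867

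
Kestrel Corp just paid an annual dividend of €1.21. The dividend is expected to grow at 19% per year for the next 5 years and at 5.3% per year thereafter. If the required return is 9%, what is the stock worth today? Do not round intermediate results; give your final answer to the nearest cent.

D_1 = 1.43990
D_2 = 1.71348
D_3 = 2.03904
D_4 = 2.42646
D_5 = 2.88749
Terminal value at year 5: TV = D_5×(1+g_2)/(r−g_2) = 3.04052/0.037 = 82.17635
P_0 = D_1/(1+r)^1 + D_2/(1+r)^2 + D_3/(1+r)^3 + D_4/(1+r)^4 + D_5/(1+r)^5 + TV/(1+r)^5
    = 1.32101 + 1.44220 + 1.57451 + 1.71897 + 1.87667 + 53.40899 = 61.34235

€61.34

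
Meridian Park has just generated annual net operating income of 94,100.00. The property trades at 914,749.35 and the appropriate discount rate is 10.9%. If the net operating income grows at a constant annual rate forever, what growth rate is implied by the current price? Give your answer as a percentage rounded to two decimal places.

P = D₀(1+g)/(r−g) ⇒ P(r−g) = D₀(1+g) ⇒ g(P+D₀) = P·r − D₀
g = (P·r − D₀)/(P + D₀) = (914,749.35×0.109 − 94,100.00) / (914,749.35 + 94,100.00) = 0.005558

0.56%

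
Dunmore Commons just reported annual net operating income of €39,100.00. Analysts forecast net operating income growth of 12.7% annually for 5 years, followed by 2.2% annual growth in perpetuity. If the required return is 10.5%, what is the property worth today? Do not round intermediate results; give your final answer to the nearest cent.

€738813.51

D_1 = 44065.70000
D_2 = 49662.04390
D_3 = 55969.12348
D_4 = 63077.20216
D_5 = 71088.00683
Terminal value at year 5: TV = D_5×(1+g_2)/(r−g_2) = 72651.94298/0.083 = 875324.61423
P_0 = D_1/(1+r)^1 + D_2/(1+r)^2 + D_3/(1+r)^3 + D_4/(1+r)^4 + D_5/(1+r)^5 + TV/(1+r)^5
    = 39878.46154 + 40672.42186 + 41482.18953 + 42308.07928 + 43150.41208 + 531321.94152 = 738813.50581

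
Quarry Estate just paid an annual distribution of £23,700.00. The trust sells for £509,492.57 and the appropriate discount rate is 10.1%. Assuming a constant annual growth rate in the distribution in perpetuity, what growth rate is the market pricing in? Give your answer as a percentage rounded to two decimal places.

5.21%

P = D₀(1+g)/(r−g) ⇒ P(r−g) = D₀(1+g) ⇒ g(P+D₀) = P·r − D₀
g = (P·r − D₀)/(P + D₀) = (£509,492.57×0.101 − £23,700.00) / (£509,492.57 + £23,700.00) = 0.052061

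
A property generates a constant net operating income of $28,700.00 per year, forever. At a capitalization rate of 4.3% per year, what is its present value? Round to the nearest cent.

Level perpetuity: PV = C / r = $28,700.00 / 0.043 = $667,441.86

$667441.86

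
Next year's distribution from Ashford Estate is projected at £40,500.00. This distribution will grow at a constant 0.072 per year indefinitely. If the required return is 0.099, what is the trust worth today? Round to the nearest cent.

£1500000.00

Growing perpetuity: P = D₁ / (r − g) = £40,500.0000 / (0.099 − 0.072) = £1,500,000.00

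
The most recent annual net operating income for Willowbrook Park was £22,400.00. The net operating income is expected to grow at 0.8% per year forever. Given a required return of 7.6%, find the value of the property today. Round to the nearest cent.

£332047.06

D₁ = D₀ × (1 + g) = £22,400.00 × 1.008 = £22,579.2000
Growing perpetuity: P = D₁ / (r − g) = £22,579.2000 / (0.076 − 0.008) = £332,047.06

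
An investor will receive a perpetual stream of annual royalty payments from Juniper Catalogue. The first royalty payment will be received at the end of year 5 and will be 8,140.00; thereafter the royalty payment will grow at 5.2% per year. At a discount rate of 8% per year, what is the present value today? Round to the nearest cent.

Value at end of year 4: C₁ / (r − g) = 8,140.00 / (0.08 − 0.052) = 290,714.2857
Discount to today: PV = 290,714.2857 / (1 + 0.08)^4 = 290,714.2857 / 1.360489 = 213,683.68

213683.68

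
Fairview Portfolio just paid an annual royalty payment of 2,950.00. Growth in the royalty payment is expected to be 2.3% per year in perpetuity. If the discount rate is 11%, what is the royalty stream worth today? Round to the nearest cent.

34687.93

D₁ = D₀ × (1 + g) = 2,950.00 × 1.023 = 3,017.8500
Growing perpetuity: P = D₁ / (r − g) = 3,017.8500 / (0.11 − 0.023) = 34,687.93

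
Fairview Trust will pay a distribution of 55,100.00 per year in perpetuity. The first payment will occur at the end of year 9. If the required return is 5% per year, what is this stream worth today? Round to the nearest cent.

Value at end of year 8: C / r = 55,100.00 / 0.05 = 1,102,000.0000
Discount to today: PV = 1,102,000.0000 / (1 + 0.05)^8 = 1,102,000.0000 / 1.477455 = 745,876.98

745876.98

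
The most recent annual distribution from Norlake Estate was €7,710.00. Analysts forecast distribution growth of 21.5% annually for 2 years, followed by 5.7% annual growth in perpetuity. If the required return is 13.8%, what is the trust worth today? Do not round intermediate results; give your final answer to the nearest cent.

€131706.85

D_1 = 9367.65000
D_2 = 11381.69475
Terminal value at year 2: TV = D_2×(1+g_2)/(r−g_2) = 12030.45135/0.081 = 148524.09075
P_0 = D_1/(1+r)^1 + D_2/(1+r)^2 + TV/(1+r)^2
    = 8231.67838 + 8788.65486 + 114686.52088 = 131706.85413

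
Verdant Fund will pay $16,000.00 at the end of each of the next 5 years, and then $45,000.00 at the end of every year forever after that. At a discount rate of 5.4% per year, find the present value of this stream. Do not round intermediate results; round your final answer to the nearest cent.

$709154.75

PV of 5-year annuity: $16,000.00 × [1 − (1+0.054)^−5] / 0.054 = 68512.32077
Perpetuity value at year 5: $45,000.00 / 0.054 = 833333.33333
PV of perpetuity: 833333.33333 / (1+0.054)^5 = 640642.43117
Total PV = 68512.32077 + 640642.43117 = 709154.75194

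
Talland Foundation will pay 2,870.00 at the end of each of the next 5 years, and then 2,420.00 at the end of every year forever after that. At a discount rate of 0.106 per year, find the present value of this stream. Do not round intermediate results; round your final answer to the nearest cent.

24510.21

PV of 5-year annuity: 2,870.00 × [1 − (1+0.106)^−5] / 0.106 = 10714.82763
Perpetuity value at year 5: 2,420.00 / 0.106 = 22830.18868
PV of perpetuity: 22830.18868 / (1+0.106)^5 = 13795.38629
Total PV = 10714.82763 + 13795.38629 = 24510.21392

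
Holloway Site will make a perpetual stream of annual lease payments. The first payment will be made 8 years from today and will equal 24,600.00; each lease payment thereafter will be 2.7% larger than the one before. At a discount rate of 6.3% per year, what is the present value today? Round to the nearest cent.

Value at end of year 7: C₁ / (r − g) = 24,600.00 / (0.063 − 0.027) = 683,333.3333
Discount to today: PV = 683,333.3333 / (1 + 0.063)^7 = 683,333.3333 / 1.533673 = 445,553.39

445553.39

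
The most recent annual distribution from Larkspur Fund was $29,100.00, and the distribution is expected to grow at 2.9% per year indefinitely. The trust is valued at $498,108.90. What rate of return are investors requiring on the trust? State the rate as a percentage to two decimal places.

8.91%

D₁ = $29,100.00 × 1.029 = $29,943.9000
P = D₁/(r − g) ⇒ r = D₁/P + g = $29,943.9000/$498,108.90 + 0.029 = 0.060115 + 0.029 = 0.089115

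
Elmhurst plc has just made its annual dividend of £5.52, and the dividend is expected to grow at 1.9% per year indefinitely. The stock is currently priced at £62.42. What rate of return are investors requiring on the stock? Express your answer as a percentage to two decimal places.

D₁ = £5.52 × 1.019 = £5.6249
P = D₁/(r − g) ⇒ r = D₁/P + g = £5.6249/£62.42 + 0.019 = 0.090113 + 0.019 = 0.109113

10.91%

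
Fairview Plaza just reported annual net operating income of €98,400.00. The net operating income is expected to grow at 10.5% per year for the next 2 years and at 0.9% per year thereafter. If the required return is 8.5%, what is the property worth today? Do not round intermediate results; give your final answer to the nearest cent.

€1557270.09

D_1 = 108732.00000
D_2 = 120148.86000
Terminal value at year 2: TV = D_2×(1+g_2)/(r−g_2) = 121230.19974/0.076 = 1595134.20711
P_0 = D_1/(1+r)^1 + D_2/(1+r)^2 + TV/(1+r)^2
    = 100213.82488 + 102061.08433 + 1354995.18538 = 1557270.09459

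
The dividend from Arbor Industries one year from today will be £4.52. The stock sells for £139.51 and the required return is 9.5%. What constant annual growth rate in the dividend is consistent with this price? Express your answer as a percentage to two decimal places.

P = D₁/(r−g) ⇒ g = r − D₁/P = 0.095 − £4.52/£139.51 = 0.062601

6.26%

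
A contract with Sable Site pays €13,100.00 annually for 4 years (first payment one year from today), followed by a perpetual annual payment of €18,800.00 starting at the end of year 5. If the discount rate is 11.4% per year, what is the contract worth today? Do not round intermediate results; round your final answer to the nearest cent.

PV of 4-year annuity: €13,100.00 × [1 − (1+0.114)^−4] / 0.114 = 40297.36014
Perpetuity value at year 4: €18,800.00 / 0.114 = 164912.28070
PV of perpetuity: 164912.28070 / (1+0.114)^4 = 107080.95470
Total PV = 40297.36014 + 107080.95470 = 147378.31484

€147378.31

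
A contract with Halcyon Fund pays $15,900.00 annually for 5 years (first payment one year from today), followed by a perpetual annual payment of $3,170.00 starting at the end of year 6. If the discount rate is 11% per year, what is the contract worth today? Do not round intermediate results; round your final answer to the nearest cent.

PV of 5-year annuity: $15,900.00 × [1 − (1+0.11)^−5] / 0.11 = 58764.76258
Perpetuity value at year 5: $3,170.00 / 0.11 = 28818.18182
PV of perpetuity: 28818.18182 / (1+0.11)^5 = 17102.18827
Total PV = 58764.76258 + 17102.18827 = 75866.95085

$75866.95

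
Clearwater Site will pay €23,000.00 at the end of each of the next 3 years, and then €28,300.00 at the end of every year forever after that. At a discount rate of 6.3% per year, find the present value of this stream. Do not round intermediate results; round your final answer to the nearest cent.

€435117.65

PV of 3-year annuity: €23,000.00 × [1 − (1+0.063)^−3] / 0.063 = 61139.62132
Perpetuity value at year 3: €28,300.00 / 0.063 = 449206.34921
PV of perpetuity: 449206.34921 / (1+0.063)^3 = 373978.03254
Total PV = 61139.62132 + 373978.03254 = 435117.65386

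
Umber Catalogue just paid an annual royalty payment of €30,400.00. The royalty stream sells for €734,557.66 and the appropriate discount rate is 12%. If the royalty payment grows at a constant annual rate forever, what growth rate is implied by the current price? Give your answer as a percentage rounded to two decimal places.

7.55%

P = D₀(1+g)/(r−g) ⇒ P(r−g) = D₀(1+g) ⇒ g(P+D₀) = P·r − D₀
g = (P·r − D₀)/(P + D₀) = (€734,557.66×0.12 − €30,400.00) / (€734,557.66 + €30,400.00) = 0.075490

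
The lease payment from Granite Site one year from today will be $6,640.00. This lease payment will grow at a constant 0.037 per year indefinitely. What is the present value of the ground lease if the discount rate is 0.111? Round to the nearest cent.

Growing perpetuity: P = D₁ / (r − g) = $6,640.0000 / (0.111 − 0.037) = $89,729.73

$89729.73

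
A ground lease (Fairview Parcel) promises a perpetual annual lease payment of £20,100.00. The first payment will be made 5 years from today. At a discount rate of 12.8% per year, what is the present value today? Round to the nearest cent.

Value at end of year 4: C / r = £20,100.00 / 0.128 = £157,031.2500
Discount to today: PV = £157,031.2500 / (1 + 0.128)^4 = £157,031.2500 / 1.618961 = £96,995.08

£96995.08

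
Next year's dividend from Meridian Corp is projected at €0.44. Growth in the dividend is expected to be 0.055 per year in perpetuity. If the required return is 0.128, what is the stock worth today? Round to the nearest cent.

€6.03

Growing perpetuity: P = D₁ / (r − g) = €0.4400 / (0.128 − 0.055) = €6.03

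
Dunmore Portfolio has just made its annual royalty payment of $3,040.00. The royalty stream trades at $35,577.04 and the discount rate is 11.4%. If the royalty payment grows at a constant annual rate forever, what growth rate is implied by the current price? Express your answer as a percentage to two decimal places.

2.63%

P = D₀(1+g)/(r−g) ⇒ P(r−g) = D₀(1+g) ⇒ g(P+D₀) = P·r − D₀
g = (P·r − D₀)/(P + D₀) = ($35,577.04×0.114 − $3,040.00) / ($35,577.04 + $3,040.00) = 0.026304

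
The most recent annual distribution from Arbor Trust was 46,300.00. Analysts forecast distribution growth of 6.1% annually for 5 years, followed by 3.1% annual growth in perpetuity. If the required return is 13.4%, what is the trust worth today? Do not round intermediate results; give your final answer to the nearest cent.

D_1 = 49124.30000
D_2 = 52120.88230
D_3 = 55300.25612
D_4 = 58673.57174
D_5 = 62252.65962
Terminal value at year 5: TV = D_5×(1+g_2)/(r−g_2) = 64182.49207/0.103 = 623130.99095
P_0 = D_1/(1+r)^1 + D_2/(1+r)^2 + D_3/(1+r)^3 + D_4/(1+r)^4 + D_5/(1+r)^5 + TV/(1+r)^5
    = 43319.48854 + 40530.84421 + 37921.71579 + 35480.54714 + 33196.52603 + 332287.55664 = 522736.67835

522736.68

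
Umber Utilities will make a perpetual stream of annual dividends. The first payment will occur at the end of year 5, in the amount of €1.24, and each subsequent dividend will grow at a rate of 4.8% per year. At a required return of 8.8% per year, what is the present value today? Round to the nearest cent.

€22.12

Value at end of year 4: C₁ / (r − g) = €1.24 / (0.088 − 0.048) = €31.0000
Discount to today: PV = €31.0000 / (1 + 0.088)^4 = €31.0000 / 1.401250 = €22.12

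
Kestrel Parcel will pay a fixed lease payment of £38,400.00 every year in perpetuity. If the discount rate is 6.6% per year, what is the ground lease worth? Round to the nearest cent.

Level perpetuity: PV = C / r = £38,400.00 / 0.066 = £581,818.18

£581818.18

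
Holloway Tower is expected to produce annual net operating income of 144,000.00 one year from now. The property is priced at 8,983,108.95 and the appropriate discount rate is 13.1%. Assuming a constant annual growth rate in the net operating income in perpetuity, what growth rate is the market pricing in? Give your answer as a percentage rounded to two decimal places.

11.50%

P = D₁/(r−g) ⇒ g = r − D₁/P = 0.131 − 144,000.00/8,983,108.95 = 0.114970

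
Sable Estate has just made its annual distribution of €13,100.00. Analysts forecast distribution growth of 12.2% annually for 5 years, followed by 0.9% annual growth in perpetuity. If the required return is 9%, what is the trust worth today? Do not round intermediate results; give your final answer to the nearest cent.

€260085.56

D_1 = 14698.20000
D_2 = 16491.38040
D_3 = 18503.32881
D_4 = 20760.73492
D_5 = 23293.54458
Terminal value at year 5: TV = D_5×(1+g_2)/(r−g_2) = 23503.18649/0.081 = 290162.79612
P_0 = D_1/(1+r)^1 + D_2/(1+r)^2 + D_3/(1+r)^3 + D_4/(1+r)^4 + D_5/(1+r)^5 + TV/(1+r)^5
    = 13484.58716 + 13880.46494 + 14287.96483 + 14707.42802 + 15139.20572 + 188585.90833 = 260085.55901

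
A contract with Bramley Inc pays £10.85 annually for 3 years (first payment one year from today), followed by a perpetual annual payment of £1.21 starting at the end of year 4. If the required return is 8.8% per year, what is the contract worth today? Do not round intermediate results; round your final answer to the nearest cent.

PV of 3-year annuity: £10.85 × [1 − (1+0.088)^−3] / 0.088 = 27.56274
Perpetuity value at year 3: £1.21 / 0.088 = 13.75000
PV of perpetuity: 13.75000 / (1+0.088)^3 = 10.67618
Total PV = 27.56274 + 10.67618 = 38.23892

£38.24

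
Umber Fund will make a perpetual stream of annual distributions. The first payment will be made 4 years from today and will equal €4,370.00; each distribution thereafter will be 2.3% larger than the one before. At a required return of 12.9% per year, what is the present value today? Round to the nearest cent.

Value at end of year 3: C₁ / (r − g) = €4,370.00 / (0.129 − 0.023) = €41,226.4151
Discount to today: PV = €41,226.4151 / (1 + 0.129)^3 = €41,226.4151 / 1.439070 = €28,647.96

€28647.96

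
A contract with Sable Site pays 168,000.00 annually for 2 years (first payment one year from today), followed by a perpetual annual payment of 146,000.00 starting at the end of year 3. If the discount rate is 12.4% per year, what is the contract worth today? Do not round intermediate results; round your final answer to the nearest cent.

PV of 2-year annuity: 168,000.00 × [1 − (1+0.124)^−2] / 0.124 = 282443.23147
Perpetuity value at year 2: 146,000.00 / 0.124 = 1177419.35484
PV of perpetuity: 1177419.35484 / (1+0.124)^2 = 931962.73701
Total PV = 282443.23147 + 931962.73701 = 1214405.96848

1214405.97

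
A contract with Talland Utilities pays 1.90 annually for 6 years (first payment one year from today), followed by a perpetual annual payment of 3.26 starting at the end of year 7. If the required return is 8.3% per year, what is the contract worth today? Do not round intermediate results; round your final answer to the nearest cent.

PV of 6-year annuity: 1.90 × [1 − (1+0.083)^−6] / 0.083 = 8.70410
Perpetuity value at year 6: 3.26 / 0.083 = 39.27711
PV of perpetuity: 39.27711 / (1+0.083)^6 = 24.34270
Total PV = 8.70410 + 24.34270 = 33.04680

33.05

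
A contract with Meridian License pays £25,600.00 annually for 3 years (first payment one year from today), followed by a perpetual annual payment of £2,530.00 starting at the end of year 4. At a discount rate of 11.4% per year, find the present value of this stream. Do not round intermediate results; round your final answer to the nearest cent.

PV of 3-year annuity: £25,600.00 × [1 − (1+0.114)^−3] / 0.114 = 62126.43018
Perpetuity value at year 3: £2,530.00 / 0.114 = 22192.98246
PV of perpetuity: 22192.98246 / (1+0.114)^3 = 16053.14385
Total PV = 62126.43018 + 16053.14385 = 78179.57403

£78179.57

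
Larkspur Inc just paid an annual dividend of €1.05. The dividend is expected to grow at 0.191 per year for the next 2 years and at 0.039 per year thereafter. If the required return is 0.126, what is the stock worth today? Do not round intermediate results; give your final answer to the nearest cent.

D_1 = 1.25055
D_2 = 1.48941
Terminal value at year 2: TV = D_2×(1+g_2)/(r−g_2) = 1.54749/0.087 = 17.78726
P_0 = D_1/(1+r)^1 + D_2/(1+r)^2 + TV/(1+r)^2
    = 1.11061 + 1.17472 + 14.02918 = 16.31452

€16.31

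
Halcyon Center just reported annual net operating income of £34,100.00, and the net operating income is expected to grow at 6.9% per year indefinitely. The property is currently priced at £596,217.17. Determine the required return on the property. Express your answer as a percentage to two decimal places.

13.01%

D₁ = £34,100.00 × 1.069 = £36,452.9000
P = D₁/(r − g) ⇒ r = D₁/P + g = £36,452.9000/£596,217.17 + 0.069 = 0.061140 + 0.069 = 0.130140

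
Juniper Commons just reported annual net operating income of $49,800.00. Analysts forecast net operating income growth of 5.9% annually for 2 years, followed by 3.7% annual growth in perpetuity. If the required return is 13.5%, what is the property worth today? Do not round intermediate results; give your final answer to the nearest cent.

D_1 = 52738.20000
D_2 = 55849.75380
Terminal value at year 2: TV = D_2×(1+g_2)/(r−g_2) = 57916.19469/0.098 = 590981.57848
P_0 = D_1/(1+r)^1 + D_2/(1+r)^2 + TV/(1+r)^2
    = 46465.37445 + 43354.03660 + 458756.48934 = 548575.90039

$548575.90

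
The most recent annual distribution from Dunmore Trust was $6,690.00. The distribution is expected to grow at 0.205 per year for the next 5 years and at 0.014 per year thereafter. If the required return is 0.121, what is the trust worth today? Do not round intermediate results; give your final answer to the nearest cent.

D_1 = 8061.45000
D_2 = 9714.04725
D_3 = 11705.42694
D_4 = 14105.03946
D_5 = 16996.57255
Terminal value at year 5: TV = D_5×(1+g_2)/(r−g_2) = 17234.52456/0.107 = 161070.32302
P_0 = D_1/(1+r)^1 + D_2/(1+r)^2 + D_3/(1+r)^3 + D_4/(1+r)^4 + D_5/(1+r)^5 + TV/(1+r)^5
    = 7191.30241 + 7730.16896 + 8309.41445 + 8932.06459 + 9601.37184 + 90988.70137 = 132753.02362

$132753.02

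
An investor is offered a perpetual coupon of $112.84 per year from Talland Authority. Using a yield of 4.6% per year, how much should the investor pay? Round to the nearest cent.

$2453.04

Level perpetuity: PV = C / r = $112.84 / 0.046 = $2,453.04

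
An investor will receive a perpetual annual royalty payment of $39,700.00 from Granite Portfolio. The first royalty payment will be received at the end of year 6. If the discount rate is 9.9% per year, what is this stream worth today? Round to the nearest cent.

$250130.61

Value at end of year 5: C / r = $39,700.00 / 0.099 = $401,010.1010
Discount to today: PV = $401,010.1010 / (1 + 0.099)^5 = $401,010.1010 / 1.603203 = $250,130.61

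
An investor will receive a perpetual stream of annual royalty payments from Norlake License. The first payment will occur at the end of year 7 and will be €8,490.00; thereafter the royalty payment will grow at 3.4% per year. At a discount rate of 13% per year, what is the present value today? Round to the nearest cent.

Value at end of year 6: C₁ / (r − g) = €8,490.00 / (0.13 − 0.034) = €88,437.5000
Discount to today: PV = €88,437.5000 / (1 + 0.13)^6 = €88,437.5000 / 2.081952 = €42,478.17

€42478.17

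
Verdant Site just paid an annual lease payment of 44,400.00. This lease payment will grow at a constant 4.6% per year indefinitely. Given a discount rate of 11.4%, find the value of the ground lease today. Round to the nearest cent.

D₁ = D₀ × (1 + g) = 44,400.00 × 1.046 = 46,442.4000
Growing perpetuity: P = D₁ / (r − g) = 46,442.4000 / (0.114 − 0.046) = 682,976.47

682976.47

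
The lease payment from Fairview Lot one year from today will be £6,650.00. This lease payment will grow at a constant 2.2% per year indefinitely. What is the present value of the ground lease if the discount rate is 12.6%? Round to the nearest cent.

£63942.31

Growing perpetuity: P = D₁ / (r − g) = £6,650.0000 / (0.126 − 0.022) = £63,942.31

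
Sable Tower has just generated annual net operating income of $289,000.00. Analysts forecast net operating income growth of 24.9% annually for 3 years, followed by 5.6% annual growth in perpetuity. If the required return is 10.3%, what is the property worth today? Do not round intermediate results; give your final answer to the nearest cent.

D_1 = 360961.00000
D_2 = 450840.28900
D_3 = 563099.52096
Terminal value at year 3: TV = D_3×(1+g_2)/(r−g_2) = 594633.09413/0.047 = 12651767.96032
P_0 = D_1/(1+r)^1 + D_2/(1+r)^2 + D_3/(1+r)^3 + TV/(1+r)^3
    = 327253.85313 + 370571.22625 + 419622.35865 + 9428110.86666 = 10545558.30469

$10545558.30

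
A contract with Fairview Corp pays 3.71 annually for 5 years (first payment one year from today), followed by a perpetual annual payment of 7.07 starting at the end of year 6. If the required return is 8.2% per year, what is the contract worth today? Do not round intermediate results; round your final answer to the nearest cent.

PV of 5-year annuity: 3.71 × [1 − (1+0.082)^−5] / 0.082 = 14.73520
Perpetuity value at year 5: 7.07 / 0.082 = 86.21951
PV of perpetuity: 86.21951 / (1+0.082)^5 = 58.13923
Total PV = 14.73520 + 58.13923 = 72.87443

72.87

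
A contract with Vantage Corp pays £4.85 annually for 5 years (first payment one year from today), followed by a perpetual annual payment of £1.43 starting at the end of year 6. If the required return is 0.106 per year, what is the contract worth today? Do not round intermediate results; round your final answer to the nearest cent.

PV of 5-year annuity: £4.85 × [1 − (1+0.106)^−5] / 0.106 = 18.10694
Perpetuity value at year 5: £1.43 / 0.106 = 13.49057
PV of perpetuity: 13.49057 / (1+0.106)^5 = 8.15182
Total PV = 18.10694 + 8.15182 = 26.25876

£26.26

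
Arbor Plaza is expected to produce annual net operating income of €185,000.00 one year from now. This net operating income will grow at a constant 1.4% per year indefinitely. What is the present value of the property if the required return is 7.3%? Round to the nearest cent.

€3135593.22

Growing perpetuity: P = D₁ / (r − g) = €185,000.0000 / (0.073 − 0.014) = €3,135,593.22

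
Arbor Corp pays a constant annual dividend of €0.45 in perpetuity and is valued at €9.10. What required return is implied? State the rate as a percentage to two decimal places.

4.95%

P = C/r ⇒ r = C/P = €0.45/€9.10 = 0.049451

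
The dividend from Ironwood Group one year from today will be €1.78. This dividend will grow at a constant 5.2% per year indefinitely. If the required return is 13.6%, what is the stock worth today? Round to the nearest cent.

€21.19

Growing perpetuity: P = D₁ / (r − g) = €1.7800 / (0.136 − 0.052) = €21.19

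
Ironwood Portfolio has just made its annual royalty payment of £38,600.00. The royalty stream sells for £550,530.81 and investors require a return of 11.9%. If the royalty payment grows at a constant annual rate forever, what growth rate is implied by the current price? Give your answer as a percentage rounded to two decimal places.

P = D₀(1+g)/(r−g) ⇒ P(r−g) = D₀(1+g) ⇒ g(P+D₀) = P·r − D₀
g = (P·r − D₀)/(P + D₀) = (£550,530.81×0.119 − £38,600.00) / (£550,530.81 + £38,600.00) = 0.045683

4.57%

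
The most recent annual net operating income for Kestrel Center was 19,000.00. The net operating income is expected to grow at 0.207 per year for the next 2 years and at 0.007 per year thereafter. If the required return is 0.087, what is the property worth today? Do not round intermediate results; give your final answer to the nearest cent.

339406.29

D_1 = 22933.00000
D_2 = 27680.13100
Terminal value at year 2: TV = D_2×(1+g_2)/(r−g_2) = 27873.89192/0.08 = 348423.64896
P_0 = D_1/(1+r)^1 + D_2/(1+r)^2 + TV/(1+r)^2
    = 21097.51610 + 23426.58871 + 294882.18544 = 339406.29025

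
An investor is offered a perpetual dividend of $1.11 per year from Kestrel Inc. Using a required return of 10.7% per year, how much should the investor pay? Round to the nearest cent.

$10.37

Level perpetuity: PV = C / r = $1.11 / 0.107 = $10.37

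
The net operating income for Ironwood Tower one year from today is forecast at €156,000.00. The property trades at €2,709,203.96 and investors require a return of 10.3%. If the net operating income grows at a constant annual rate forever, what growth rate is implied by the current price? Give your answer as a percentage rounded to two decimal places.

4.54%

P = D₁/(r−g) ⇒ g = r − D₁/P = 0.103 − €156,000.00/€2,709,203.96 = 0.045419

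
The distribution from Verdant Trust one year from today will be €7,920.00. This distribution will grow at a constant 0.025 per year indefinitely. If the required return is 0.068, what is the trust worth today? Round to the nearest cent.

€184186.05

Growing perpetuity: P = D₁ / (r − g) = €7,920.0000 / (0.068 − 0.025) = €184,186.05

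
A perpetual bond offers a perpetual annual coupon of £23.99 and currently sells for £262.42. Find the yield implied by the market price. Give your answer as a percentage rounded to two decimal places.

P = C/r ⇒ r = C/P = £23.99/£262.42 = 0.091418

9.14%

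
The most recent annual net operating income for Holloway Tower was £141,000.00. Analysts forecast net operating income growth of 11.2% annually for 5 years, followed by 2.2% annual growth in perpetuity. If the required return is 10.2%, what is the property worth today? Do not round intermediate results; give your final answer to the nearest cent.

D_1 = 156792.00000
D_2 = 174352.70400
D_3 = 193880.20685
D_4 = 215594.79001
D_5 = 239741.40650
Terminal value at year 5: TV = D_5×(1+g_2)/(r−g_2) = 245015.71744/0.08 = 3062696.46799
P_0 = D_1/(1+r)^1 + D_2/(1+r)^2 + D_3/(1+r)^3 + D_4/(1+r)^4 + D_5/(1+r)^5 + TV/(1+r)^5
    = 142279.49183 + 143570.59430 + 144873.41276 + 146188.05353 + 147514.62389 + 1884499.32017 = 2608925.49647

£2608925.50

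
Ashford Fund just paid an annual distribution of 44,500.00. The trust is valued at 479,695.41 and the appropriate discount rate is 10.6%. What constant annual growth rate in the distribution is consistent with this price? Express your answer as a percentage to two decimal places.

P = D₀(1+g)/(r−g) ⇒ P(r−g) = D₀(1+g) ⇒ g(P+D₀) = P·r − D₀
g = (P·r − D₀)/(P + D₀) = (479,695.41×0.106 − 44,500.00) / (479,695.41 + 44,500.00) = 0.012109

1.21%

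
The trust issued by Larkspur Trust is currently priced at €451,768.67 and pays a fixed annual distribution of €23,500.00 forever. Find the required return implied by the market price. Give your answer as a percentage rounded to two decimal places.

P = C/r ⇒ r = C/P = €23,500.00/€451,768.67 = 0.052018

5.20%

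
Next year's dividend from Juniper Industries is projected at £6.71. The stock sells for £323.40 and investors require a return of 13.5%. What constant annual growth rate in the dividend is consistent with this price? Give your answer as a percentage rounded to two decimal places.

11.43%

P = D₁/(r−g) ⇒ g = r − D₁/P = 0.135 − £6.71/£323.40 = 0.114252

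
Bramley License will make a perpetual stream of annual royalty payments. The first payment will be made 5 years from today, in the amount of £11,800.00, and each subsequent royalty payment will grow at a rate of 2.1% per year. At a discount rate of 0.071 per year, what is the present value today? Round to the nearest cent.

£179371.78

Value at end of year 4: C₁ / (r − g) = £11,800.00 / (0.071 − 0.021) = £236,000.0000
Discount to today: PV = £236,000.0000 / (1 + 0.071)^4 = £236,000.0000 / 1.315703 = £179,371.78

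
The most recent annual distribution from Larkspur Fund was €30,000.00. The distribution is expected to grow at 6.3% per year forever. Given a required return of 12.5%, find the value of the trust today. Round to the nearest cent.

D₁ = D₀ × (1 + g) = €30,000.00 × 1.063 = €31,890.0000
Growing perpetuity: P = D₁ / (r − g) = €31,890.0000 / (0.125 − 0.063) = €514,354.84

€514354.84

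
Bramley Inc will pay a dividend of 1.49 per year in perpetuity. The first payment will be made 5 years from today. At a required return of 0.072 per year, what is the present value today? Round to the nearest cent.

Value at end of year 4: C / r = 1.49 / 0.072 = 20.6944
Discount to today: PV = 20.6944 / (1 + 0.072)^4 = 20.6944 / 1.320624 = 15.67

15.67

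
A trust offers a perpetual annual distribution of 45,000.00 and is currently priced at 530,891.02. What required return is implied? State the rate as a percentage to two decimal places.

8.48%

P = C/r ⇒ r = C/P = 45,000.00/530,891.02 = 0.084763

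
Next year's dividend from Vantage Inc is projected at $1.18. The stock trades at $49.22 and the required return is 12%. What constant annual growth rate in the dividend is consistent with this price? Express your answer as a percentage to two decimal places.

P = D₁/(r−g) ⇒ g = r − D₁/P = 0.12 − $1.18/$49.22 = 0.096026

9.60%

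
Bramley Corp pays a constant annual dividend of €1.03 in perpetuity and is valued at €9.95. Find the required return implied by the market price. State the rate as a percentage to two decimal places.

P = C/r ⇒ r = C/P = €1.03/€9.95 = 0.103518

10.35%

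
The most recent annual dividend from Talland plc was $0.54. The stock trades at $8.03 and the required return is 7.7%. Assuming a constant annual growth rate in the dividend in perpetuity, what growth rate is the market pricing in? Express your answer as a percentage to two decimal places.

P = D₀(1+g)/(r−g) ⇒ P(r−g) = D₀(1+g) ⇒ g(P+D₀) = P·r − D₀
g = (P·r − D₀)/(P + D₀) = ($8.03×0.077 − $0.54) / ($8.03 + $0.54) = 0.009138

0.91%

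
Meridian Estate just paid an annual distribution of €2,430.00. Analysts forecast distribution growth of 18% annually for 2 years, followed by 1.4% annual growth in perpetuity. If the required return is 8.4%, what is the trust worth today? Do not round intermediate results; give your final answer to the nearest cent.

D_1 = 2867.40000
D_2 = 3383.53200
Terminal value at year 2: TV = D_2×(1+g_2)/(r−g_2) = 3430.90145/0.07 = 49012.87783
P_0 = D_1/(1+r)^1 + D_2/(1+r)^2 + TV/(1+r)^2
    = 2645.20295 + 2879.46447 + 41711.09958 = 47235.76700

€47235.77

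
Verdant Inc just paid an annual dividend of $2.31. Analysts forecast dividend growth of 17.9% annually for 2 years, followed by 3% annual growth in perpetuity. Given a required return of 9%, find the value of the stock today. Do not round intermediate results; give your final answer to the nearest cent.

D_1 = 2.72349
D_2 = 3.21099
Terminal value at year 2: TV = D_2×(1+g_2)/(r−g_2) = 3.30732/0.06 = 55.12208
P_0 = D_1/(1+r)^1 + D_2/(1+r)^2 + TV/(1+r)^2
    = 2.49861 + 2.70263 + 46.39515 = 51.59639

$51.60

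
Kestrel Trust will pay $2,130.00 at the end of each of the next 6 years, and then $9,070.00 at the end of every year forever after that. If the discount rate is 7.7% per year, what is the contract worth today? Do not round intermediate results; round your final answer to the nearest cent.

$85415.33

PV of 6-year annuity: $2,130.00 × [1 − (1+0.077)^−6] / 0.077 = 9936.99423
Perpetuity value at year 6: $9,070.00 / 0.077 = 117792.20779
PV of perpetuity: 117792.20779 / (1+0.077)^6 = 75478.34034
Total PV = 9936.99423 + 75478.34034 = 85415.33457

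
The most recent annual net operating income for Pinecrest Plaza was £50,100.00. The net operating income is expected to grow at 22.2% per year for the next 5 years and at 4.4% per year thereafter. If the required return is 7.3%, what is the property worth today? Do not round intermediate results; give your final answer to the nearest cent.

£3831698.25

D_1 = 61222.20000
D_2 = 74813.52840
D_3 = 91422.13170
D_4 = 111717.84494
D_5 = 136519.20652
Terminal value at year 5: TV = D_5×(1+g_2)/(r−g_2) = 142526.05161/0.029 = 4914691.43474
P_0 = D_1/(1+r)^1 + D_2/(1+r)^2 + D_3/(1+r)^3 + D_4/(1+r)^4 + D_5/(1+r)^5 + TV/(1+r)^5
    = 57057.03635 + 64980.14764 + 74003.48594 + 84279.83208 + 95983.18248 + 3455394.56919 = 3831698.25367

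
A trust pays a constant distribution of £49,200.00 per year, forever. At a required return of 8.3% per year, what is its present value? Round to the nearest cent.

Level perpetuity: PV = C / r = £49,200.00 / 0.083 = £592,771.08

£592771.08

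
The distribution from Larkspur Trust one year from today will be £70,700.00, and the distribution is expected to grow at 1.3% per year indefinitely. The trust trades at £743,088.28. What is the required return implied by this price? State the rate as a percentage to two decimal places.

P = D₁/(r − g) ⇒ r = D₁/P + g = £70,700.0000/£743,088.28 + 0.013 = 0.095143 + 0.013 = 0.108143

10.81%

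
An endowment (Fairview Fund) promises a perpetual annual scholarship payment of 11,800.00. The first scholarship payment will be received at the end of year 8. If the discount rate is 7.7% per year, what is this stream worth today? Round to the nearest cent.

91176.17

Value at end of year 7: C / r = 11,800.00 / 0.077 = 153,246.7532
Discount to today: PV = 153,246.7532 / (1 + 0.077)^7 = 153,246.7532 / 1.680776 = 91,176.17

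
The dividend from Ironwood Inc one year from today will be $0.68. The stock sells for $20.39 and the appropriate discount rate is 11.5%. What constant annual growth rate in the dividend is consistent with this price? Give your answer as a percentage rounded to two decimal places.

8.17%

P = D₁/(r−g) ⇒ g = r − D₁/P = 0.115 − $0.68/$20.39 = 0.081650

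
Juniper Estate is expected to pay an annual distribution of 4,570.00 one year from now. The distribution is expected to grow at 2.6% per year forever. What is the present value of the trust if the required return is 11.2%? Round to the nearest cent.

53139.53

Growing perpetuity: P = D₁ / (r − g) = 4,570.0000 / (0.112 − 0.026) = 53,139.53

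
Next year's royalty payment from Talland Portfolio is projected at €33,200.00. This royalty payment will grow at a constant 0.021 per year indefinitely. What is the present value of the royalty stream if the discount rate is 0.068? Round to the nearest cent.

€706382.98

Growing perpetuity: P = D₁ / (r − g) = €33,200.0000 / (0.068 − 0.021) = €706,382.98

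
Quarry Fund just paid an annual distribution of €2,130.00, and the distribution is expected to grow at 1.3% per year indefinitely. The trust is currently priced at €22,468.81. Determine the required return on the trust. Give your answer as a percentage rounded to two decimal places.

10.90%

D₁ = €2,130.00 × 1.013 = €2,157.6900
P = D₁/(r − g) ⇒ r = D₁/P + g = €2,157.6900/€22,468.81 + 0.013 = 0.096030 + 0.013 = 0.109030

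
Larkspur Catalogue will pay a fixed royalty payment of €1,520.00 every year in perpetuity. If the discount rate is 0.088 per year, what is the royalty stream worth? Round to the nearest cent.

Level perpetuity: PV = C / r = €1,520.00 / 0.088 = €17,272.73

€17272.73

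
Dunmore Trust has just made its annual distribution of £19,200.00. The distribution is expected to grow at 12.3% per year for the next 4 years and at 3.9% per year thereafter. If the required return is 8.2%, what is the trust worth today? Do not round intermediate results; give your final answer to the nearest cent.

£622698.41

D_1 = 21561.60000
D_2 = 24213.67680
D_3 = 27191.95905
D_4 = 30536.57001
Terminal value at year 4: TV = D_4×(1+g_2)/(r−g_2) = 31727.49624/0.043 = 737848.74975
P_0 = D_1/(1+r)^1 + D_2/(1+r)^2 + D_3/(1+r)^3 + D_4/(1+r)^4 + TV/(1+r)^4
    = 19927.54159 + 20682.65176 + 21466.37516 + 22279.79603 + 538342.04836 = 622698.41291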